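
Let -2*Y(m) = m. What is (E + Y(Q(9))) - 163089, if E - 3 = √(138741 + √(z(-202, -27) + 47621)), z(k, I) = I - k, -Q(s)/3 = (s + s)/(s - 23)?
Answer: -2283231/14 + √(138741 + 2*√11949) ≈ -1.6272e+5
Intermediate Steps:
Q(s) = -6*s/(-23 + s) (Q(s) = -3*(s + s)/(s - 23) = -3*2*s/(-23 + s) = -6*s/(-23 + s))
Y(m) = -m/2
E = 3 + √(138741 + 2*√11949) (E = 3 + √(138741 + √((-27 - 1*(-202)) + 47621)) = 3 + √(138741 + √((-27 + 202) + 47621)) = 3 + √(138741 + √(175 + 47621)) = 3 + √(138741 + √47796) = 3 + √(138741 + 2*√11949) ≈ 375.77)
(E + Y(Q(9))) - 163089 = ((3 + √(138741 + 2*√11949)) - (-3)*9/(-23 + 9)) - 163089 = ((3 + √(138741 + 2*√11949)) - (-3)*9/(-14)) - 163089 = ((3 + √(138741 + 2*√11949)) - (-3)*9*(-1)/14) - 163089 = ((3 + √(138741 + 2*√11949)) - ½*27/7) - 163089 = ((3 + √(138741 + 2*√11949)) - 27/14) - 163089 = (15/14 + √(138741 + 2*√11949)) - 163089 = -2283231/14 + √(138741 + 2*√11949)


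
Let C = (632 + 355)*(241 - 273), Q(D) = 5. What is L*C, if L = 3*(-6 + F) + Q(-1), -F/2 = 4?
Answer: 1168608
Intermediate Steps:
F = -8 (F = -2*4 = -8)
C = -31584 (C = 987*(-32) = -31584)
L = -37 (L = 3*(-6 - 8) + 5 = 3*(-14) + 5 = -42 + 5 = -37)
L*C = -37*(-31584) = 1168608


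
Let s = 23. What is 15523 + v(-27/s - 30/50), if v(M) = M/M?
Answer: 15524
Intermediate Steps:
v(M) = 1
15523 + v(-27/s - 30/50) = 15523 + 1 = 15524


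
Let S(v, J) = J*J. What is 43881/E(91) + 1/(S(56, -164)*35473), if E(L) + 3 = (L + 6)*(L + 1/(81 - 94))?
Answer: 181419609911213/36450695474640 ≈ 4.9771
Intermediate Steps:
S(v, J) = J²
E(L) = -3 + (6 + L)*(-1/13 + L) (E(L) = -3 + (L + 6)*(L + 1/(81 - 94)) = -3 + (6 + L)*(L + 1/(-13)) = -3 + (6 + L)*(L - 1/13) = -3 + (6 + L)*(-1/13 + L))
43881/E(91) + 1/(S(56, -164)*35473) = 43881/(-45/13 + 91² + (77/13)*91) + 1/((-164)²*35473) = 43881/(-45/13 + 8281 + 539) + (1/35473)/26896 = 43881/(114615/13) + (1/26896)*(1/35473) = 43881*(13/114615) + 1/954081808 = 190151/38205 + 1/954081808 = 181419609911213/36450695474640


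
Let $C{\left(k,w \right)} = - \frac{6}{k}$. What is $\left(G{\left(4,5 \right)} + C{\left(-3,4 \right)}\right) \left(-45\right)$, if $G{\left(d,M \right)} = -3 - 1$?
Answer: $90$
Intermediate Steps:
$G{\left(d,M \right)} = -4$ ($G{\left(d,M \right)} = -3 - 1 = -4$)
$\left(G{\left(4,5 \right)} + C{\left(-3,4 \right)}\right) \left(-45\right) = \left(-4 - \frac{6}{-3}\right) \left(-45\right) = \left(-4 - -2\right) \left(-45\right) = \left(-4 + 2\right) \left(-45\right) = \left(-2\right) \left(-45\right) = 90$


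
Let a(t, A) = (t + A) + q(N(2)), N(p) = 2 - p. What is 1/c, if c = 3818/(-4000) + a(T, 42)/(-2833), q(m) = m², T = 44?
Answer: -5666000/5580197 ≈ -1.0154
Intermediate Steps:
a(t, A) = A + t (a(t, A) = (t + A) + (2 - 1*2)² = (A + t) + (2 - 2)² = (A + t) + 0² = (A + t) + 0 = A + t)
c = -5580197/5666000 (c = 3818/(-4000) + (42 + 44)/(-2833) = 3818*(-1/4000) + 86*(-1/2833) = -1909/2000 - 86/2833 = -5580197/5666000 ≈ -0.98486)
1/c = 1/(-5580197/5666000) = -5666000/5580197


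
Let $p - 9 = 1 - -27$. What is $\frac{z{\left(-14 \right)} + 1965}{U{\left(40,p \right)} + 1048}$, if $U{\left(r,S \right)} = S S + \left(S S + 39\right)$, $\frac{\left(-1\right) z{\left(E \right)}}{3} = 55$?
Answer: $\frac{8}{17} \approx 0.47059$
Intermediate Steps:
$p = 37$ ($p = 9 + \left(1 - -27\right) = 9 + \left(1 + 27\right) = 9 + 28 = 37$)
$z{\left(E \right)} = -165$ ($z{\left(E \right)} = \left(-3\right) 55 = -165$)
$U{\left(r,S \right)} = 39 + 2 S^{2}$ ($U{\left(r,S \right)} = S^{2} + \left(S^{2} + 39\right) = S^{2} + \left(39 + S^{2}\right) = 39 + 2 S^{2}$)
$\frac{z{\left(-14 \right)} + 1965}{U{\left(40,p \right)} + 1048} = \frac{-165 + 1965}{\left(39 + 2 \cdot 37^{2}\right) + 1048} = \frac{1800}{\left(39 + 2 \cdot 1369\right) + 1048} = \frac{1800}{\left(39 + 2738\right) + 1048} = \frac{1800}{2777 + 1048} = \frac{1800}{3825} = 1800 \cdot \frac{1}{3825} = \frac{8}{17}$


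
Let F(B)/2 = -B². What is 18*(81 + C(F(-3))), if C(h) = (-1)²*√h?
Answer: 1458 + 54*I*√2 ≈ 1458.0 + 76.368*I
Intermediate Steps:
F(B) = -2*B² (F(B) = 2*(-B²) = -2*B²)
C(h) = √h (C(h) = 1*√h = √h)
18*(81 + C(F(-3))) = 18*(81 + √(-2*(-3)²)) = 18*(81 + √(-2*9)) = 18*(81 + √(-18)) = 18*(81 + 3*I*√2) = 1458 + 54*I*√2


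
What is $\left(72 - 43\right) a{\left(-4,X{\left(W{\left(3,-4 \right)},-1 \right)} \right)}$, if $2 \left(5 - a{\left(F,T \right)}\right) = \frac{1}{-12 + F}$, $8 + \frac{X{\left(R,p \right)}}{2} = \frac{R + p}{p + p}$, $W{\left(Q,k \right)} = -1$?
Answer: $\frac{4669}{32} \approx 145.91$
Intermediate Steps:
$X{\left(R,p \right)} = -16 + \frac{R + p}{p}$ ($X{\left(R,p \right)} = -16 + 2 \frac{R + p}{p + p} = -16 + 2 \frac{R + p}{2 p} = -16 + \frac{R + p}{p}$)
$a{\left(F,T \right)} = 5 - \frac{1}{2 \left(-12 + F\right)}$
$\left(72 - 43\right) a{\left(-4,X{\left(W{\left(3,-4 \right)},-1 \right)} \right)} = \left(72 - 43\right) \frac{-121 + 10 \left(-4\right)}{2 \left(-12 - 4\right)} = 29 \frac{-121 - 40}{2 \left(-16\right)} = 29 \cdot \frac{1}{2} \left(- \frac{1}{16}\right) \left(-161\right) = 29 \cdot \frac{161}{32} = \frac{4669}{32}$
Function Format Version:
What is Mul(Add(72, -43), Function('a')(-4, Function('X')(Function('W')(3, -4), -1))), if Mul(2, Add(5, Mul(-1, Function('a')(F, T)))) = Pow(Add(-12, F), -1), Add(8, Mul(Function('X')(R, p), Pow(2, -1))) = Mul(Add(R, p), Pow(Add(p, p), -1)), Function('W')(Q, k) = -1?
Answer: Rational(4669, 32) ≈ 145.91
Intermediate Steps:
Function('X')(R, p) = Add(-16, Mul(Pow(p, -1), Add(R, p))) (Function('X')(R, p) = Add(-16, Mul(2, Mul(Add(R, p), Pow(Add(p, p), -1)))) = Add(-16, Mul(2, Mul(Add(R, p), Pow(Mul(2, p), -1)))) = Add(-16, Mul(2, Mul(Add(R, p), Mul(Rational(1, 2), Pow(p, -1))))) = Add(-16, Mul(2, Mul(Rational(1, 2), Pow(p, -1), Add(R, p)))) = Add(-16, Mul(Pow(p, -1), Add(R, p))))
Function('a')(F, T) = Add(5, Mul(Rational(-1, 2), Pow(Add(-12, F), -1)))
Mul(Add(72, -43), Function('a')(-4, Function('X')(Function('W')(3, -4), -1))) = Mul(Add(72, -43), Mul(Rational(1, 2), Pow(Add(-12, -4), -1), Add(-121, Mul(10, -4)))) = Mul(29, Mul(Rational(1, 2), Pow(-16, -1), Add(-121, -40))) = Mul(29, Mul(Rational(1, 2), Rational(-1, 16), -161)) = Mul(29, Rational(161, 32)) = Rational(4669, 32)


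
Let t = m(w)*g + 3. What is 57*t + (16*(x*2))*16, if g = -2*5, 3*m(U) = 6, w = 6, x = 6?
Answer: 2103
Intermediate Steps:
m(U) = 2 (m(U) = (⅓)*6 = 2)
g = -10
t = -17 (t = 2*(-10) + 3 = -20 + 3 = -17)
57*t + (16*(x*2))*16 = 57*(-17) + (16*(6*2))*16 = -969 + (16*12)*16 = -969 + 192*16 = -969 + 3072 = 2103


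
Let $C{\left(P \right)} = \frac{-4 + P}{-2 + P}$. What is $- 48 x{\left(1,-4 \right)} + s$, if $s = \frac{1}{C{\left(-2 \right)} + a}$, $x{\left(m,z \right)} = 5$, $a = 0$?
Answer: $- \frac{718}{3} \approx -239.33$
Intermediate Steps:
$C{\left(P \right)} = \frac{-4 + P}{-2 + P}$
$s = \frac{2}{3}$ ($s = \frac{1}{\frac{-4 - 2}{-2 - 2} + 0} = \frac{1}{\frac{1}{-4} \left(-6\right) + 0} = \frac{1}{\left(- \frac{1}{4}\right) \left(-6\right) + 0} = \frac{1}{\frac{3}{2} + 0} = \frac{1}{\frac{3}{2}} = \frac{2}{3} \approx 0.66667$)
$- 48 x{\left(1,-4 \right)} + s = \left(-48\right) 5 + \frac{2}{3} = -240 + \frac{2}{3} = - \frac{718}{3}$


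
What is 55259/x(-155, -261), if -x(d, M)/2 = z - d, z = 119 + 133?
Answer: -55259/814 ≈ -67.886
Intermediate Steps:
z = 252
x(d, M) = -504 + 2*d (x(d, M) = -2*(252 - d) = -504 + 2*d)
55259/x(-155, -261) = 55259/(-504 + 2*(-155)) = 55259/(-504 - 310) = 55259/(-814) = 55259*(-1/814) = -55259/814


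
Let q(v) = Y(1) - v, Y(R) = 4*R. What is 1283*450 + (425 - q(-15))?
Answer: 577756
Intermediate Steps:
q(v) = 4 - v (q(v) = 4*1 - v = 4 - v)
1283*450 + (425 - q(-15)) = 1283*450 + (425 - (4 - 1*(-15))) = 577350 + (425 - (4 + 15)) = 577350 + (425 - 1*19) = 577350 + (425 - 19) = 577350 + 406 = 577756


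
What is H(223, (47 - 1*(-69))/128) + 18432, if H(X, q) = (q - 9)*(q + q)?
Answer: 9429673/512 ≈ 18417.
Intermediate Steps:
H(X, q) = 2*q*(-9 + q) (H(X, q) = (-9 + q)*(2*q) = 2*q*(-9 + q))
H(223, (47 - 1*(-69))/128) + 18432 = 2*((47 - 1*(-69))/128)*(-9 + (47 - 1*(-69))/128) + 18432 = 2*((47 + 69)*(1/128))*(-9 + (47 + 69)*(1/128)) + 18432 = 2*(116*(1/128))*(-9 + 116*(1/128)) + 18432 = 2*(29/32)*(-9 + 29/32) + 18432 = 2*(29/32)*(-259/32) + 18432 = -7511/512 + 18432 = 9429673/512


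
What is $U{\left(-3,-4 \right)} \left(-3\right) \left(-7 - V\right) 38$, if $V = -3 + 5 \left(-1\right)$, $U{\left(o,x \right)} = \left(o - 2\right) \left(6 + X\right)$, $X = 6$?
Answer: $6840$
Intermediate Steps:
$U{\left(o,x \right)} = -24 + 12 o$ ($U{\left(o,x \right)} = \left(o - 2\right) \left(6 + 6\right) = \left(-2 + o\right) 12 = -24 + 12 o$)
$V = -8$ ($V = -3 - 5 = -8$)
$U{\left(-3,-4 \right)} \left(-3\right) \left(-7 - V\right) 38 = \left(-24 + 12 \left(-3\right)\right) \left(-3\right) \left(-7 - -8\right) 38 = \left(-24 - 36\right) \left(-3\right) \left(-7 + 8\right) 38 = \left(-60\right) \left(-3\right) 1 \cdot 38 = 180 \cdot 1 \cdot 38 = 180 \cdot 38 = 6840$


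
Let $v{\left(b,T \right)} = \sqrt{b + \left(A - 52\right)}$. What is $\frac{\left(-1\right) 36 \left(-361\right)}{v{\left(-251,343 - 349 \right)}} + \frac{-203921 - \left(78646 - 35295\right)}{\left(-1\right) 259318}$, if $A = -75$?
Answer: $\frac{123636}{129659} - \frac{722 i \sqrt{42}}{7} \approx 0.95355 - 668.44 i$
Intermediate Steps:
$v{\left(b,T \right)} = \sqrt{-127 + b}$ ($v{\left(b,T \right)} = \sqrt{b - 127} = \sqrt{-127 + b}$)
$\frac{\left(-1\right) 36 \left(-361\right)}{v{\left(-251,343 - 349 \right)}} + \frac{-203921 - \left(78646 - 35295\right)}{\left(-1\right) 259318} = \frac{\left(-1\right) 36 \left(-361\right)}{\sqrt{-127 - 251}} + \frac{-203921 - \left(78646 - 35295\right)}{\left(-1\right) 259318} = \frac{\left(-36\right) \left(-361\right)}{\sqrt{-378}} + \frac{-203921 - 43351}{-259318} = \frac{12996}{3 i \sqrt{42}} + \left(-203921 - 43351\right) \left(- \frac{1}{259318}\right) = 12996 \left(- \frac{i \sqrt{42}}{126}\right) - - \frac{123636}{129659} = - \frac{722 i \sqrt{42}}{7} + \frac{123636}{129659} = \frac{123636}{129659} - \frac{722 i \sqrt{42}}{7}$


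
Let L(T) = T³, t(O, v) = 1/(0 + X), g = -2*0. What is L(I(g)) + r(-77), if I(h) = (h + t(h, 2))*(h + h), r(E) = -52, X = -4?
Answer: -52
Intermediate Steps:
g = 0
t(O, v) = -¼ (t(O, v) = 1/(0 - 4) = 1/(-4) = -¼)
I(h) = 2*h*(-¼ + h) (I(h) = (h - ¼)*(h + h) = (-¼ + h)*(2*h) = 2*h*(-¼ + h))
L(I(g)) + r(-77) = ((½)*0*(-1 + 4*0))³ - 52 = ((½)*0*(-1 + 0))³ - 52 = ((½)*0*(-1))³ - 52 = 0³ - 52 = 0 - 52 = -52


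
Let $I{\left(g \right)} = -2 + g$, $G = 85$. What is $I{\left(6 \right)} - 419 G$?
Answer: $-35611$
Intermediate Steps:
$I{\left(6 \right)} - 419 G = \left(-2 + 6\right) - 35615 = 4 - 35615 = -35611$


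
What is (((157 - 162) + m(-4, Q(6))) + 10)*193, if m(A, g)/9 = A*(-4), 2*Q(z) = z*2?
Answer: 28757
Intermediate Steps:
Q(z) = z (Q(z) = (z*2)/2 = (2*z)/2 = z)
m(A, g) = -36*A (m(A, g) = 9*(A*(-4)) = 9*(-4*A) = -36*A)
(((157 - 162) + m(-4, Q(6))) + 10)*193 = (((157 - 162) - 36*(-4)) + 10)*193 = ((-5 + 144) + 10)*193 = (139 + 10)*193 = 149*193 = 28757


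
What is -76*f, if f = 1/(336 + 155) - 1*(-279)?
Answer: -10411240/491 ≈ -21204.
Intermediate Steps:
f = 136990/491 (f = 1/491 + 279 = 136990/491 ≈ 279.00)
-76*f = -76*136990/491 = -10411240/491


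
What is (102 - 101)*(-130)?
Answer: -130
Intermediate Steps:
(102 - 101)*(-130) = 1*(-130) = -130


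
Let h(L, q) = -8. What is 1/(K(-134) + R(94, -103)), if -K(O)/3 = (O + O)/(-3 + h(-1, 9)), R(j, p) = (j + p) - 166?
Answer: -11/2729 ≈ -0.0040308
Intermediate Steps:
R(j, p) = -166 + j + p
K(O) = 6*O/11 (K(O) = -3*(O + O)/(-3 - 8) = -3*2*O/(-11) = -3*2*O*(-1)/11 = -(-6)*O/11 = 6*O/11)
1/(K(-134) + R(94, -103)) = 1/((6/11)*(-134) + (-166 + 94 - 103)) = 1/(-804/11 - 175) = 1/(-2729/11) = -11/2729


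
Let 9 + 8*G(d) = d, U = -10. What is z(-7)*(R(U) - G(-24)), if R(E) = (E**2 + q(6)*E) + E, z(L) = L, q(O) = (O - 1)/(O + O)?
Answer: -15113/24 ≈ -629.71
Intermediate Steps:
q(O) = (-1 + O)/(2*O) (q(O) = (-1 + O)/((2*O)) = (-1 + O)*(1/(2*O)) = (-1 + O)/(2*O))
G(d) = -9/8 + d/8
R(E) = E**2 + 17*E/12 (R(E) = (E**2 + ((1/2)*(-1 + 6)/6)*E) + E = (E**2 + ((1/2)*(1/6)*5)*E) + E = (E**2 + 5*E/12) + E = E**2 + 17*E/12)
z(-7)*(R(U) - G(-24)) = -7*((1/12)*(-10)*(17 + 12*(-10)) - (-9/8 + (1/8)*(-24))) = -7*((1/12)*(-10)*(17 - 120) - (-9/8 - 3)) = -7*((1/12)*(-10)*(-103) - 1*(-33/8)) = -7*(515/6 + 33/8) = -7*2159/24 = -15113/24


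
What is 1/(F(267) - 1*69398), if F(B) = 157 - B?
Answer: -1/69508 ≈ -1.4387e-5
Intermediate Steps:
1/(F(267) - 1*69398) = 1/((157 - 1*267) - 1*69398) = 1/((157 - 267) - 69398) = 1/(-110 - 69398) = 1/(-69508) = -1/69508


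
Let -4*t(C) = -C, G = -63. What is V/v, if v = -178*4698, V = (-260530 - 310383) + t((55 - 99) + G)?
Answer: 253751/371664 ≈ 0.68274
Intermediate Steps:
t(C) = C/4 (t(C) = -(-1)*C/4 = C/4)
V = -2283759/4 (V = (-260530 - 310383) + ((55 - 99) - 63)/4 = -570913 + (-44 - 63)/4 = -570913 + (1/4)*(-107) = -570913 - 107/4 = -2283759/4 ≈ -5.7094e+5)
v = -836244
V/v = -2283759/4/(-836244) = -2283759/4*(-1/836244) = 253751/371664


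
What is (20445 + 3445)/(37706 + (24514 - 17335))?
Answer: 4778/8977 ≈ 0.53225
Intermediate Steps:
(20445 + 3445)/(37706 + (24514 - 17335)) = 23890/(37706 + 7179) = 23890/44885 = 23890*(1/44885) = 4778/8977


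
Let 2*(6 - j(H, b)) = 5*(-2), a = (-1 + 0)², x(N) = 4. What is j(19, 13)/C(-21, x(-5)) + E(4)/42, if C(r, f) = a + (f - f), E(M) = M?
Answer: 233/21 ≈ 11.095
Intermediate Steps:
a = 1 (a = (-1)² = 1)
C(r, f) = 1 (C(r, f) = 1 + (f - f) = 1 + 0 = 1)
j(H, b) = 11 (j(H, b) = 6 - 5*(-2)/2 = 6 - ½*(-10) = 6 + 5 = 11)
j(19, 13)/C(-21, x(-5)) + E(4)/42 = 11/1 + 4/42 = 11*1 + 4*(1/42) = 11 + 2/21 = 233/21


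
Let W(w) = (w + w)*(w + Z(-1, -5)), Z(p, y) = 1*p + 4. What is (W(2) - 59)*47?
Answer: -1833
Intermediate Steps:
Z(p, y) = 4 + p (Z(p, y) = p + 4 = 4 + p)
W(w) = 2*w*(3 + w) (W(w) = (w + w)*(w + (4 - 1)) = (2*w)*(w + 3) = (2*w)*(3 + w) = 2*w*(3 + w))
(W(2) - 59)*47 = (2*2*(3 + 2) - 59)*47 = (2*2*5 - 59)*47 = (20 - 59)*47 = -39*47 = -1833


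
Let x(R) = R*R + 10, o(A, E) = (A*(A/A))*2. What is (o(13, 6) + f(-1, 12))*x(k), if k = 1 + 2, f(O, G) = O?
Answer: 475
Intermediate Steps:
k = 3
o(A, E) = 2*A (o(A, E) = (A*1)*2 = A*2 = 2*A)
x(R) = 10 + R² (x(R) = R² + 10 = 10 + R²)
(o(13, 6) + f(-1, 12))*x(k) = (2*13 - 1)*(10 + 3²) = (26 - 1)*(10 + 9) = 25*19 = 475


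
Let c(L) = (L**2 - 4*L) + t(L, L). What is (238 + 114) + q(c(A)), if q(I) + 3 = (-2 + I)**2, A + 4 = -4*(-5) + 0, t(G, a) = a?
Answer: 42785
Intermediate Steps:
A = 16 (A = -4 + (-4*(-5) + 0) = -4 + (20 + 0) = -4 + 20 = 16)
c(L) = L**2 - 3*L (c(L) = (L**2 - 4*L) + L = L**2 - 3*L)
q(I) = -3 + (-2 + I)**2
(238 + 114) + q(c(A)) = (238 + 114) + (-3 + (-2 + 16*(-3 + 16))**2) = 352 + (-3 + (-2 + 16*13)**2) = 352 + (-3 + (-2 + 208)**2) = 352 + (-3 + 206**2) = 352 + (-3 + 42436) = 352 + 42433 = 42785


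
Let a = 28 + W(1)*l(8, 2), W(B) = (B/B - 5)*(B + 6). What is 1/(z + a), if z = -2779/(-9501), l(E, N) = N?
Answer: -9501/263249 ≈ -0.036091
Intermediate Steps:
W(B) = -24 - 4*B (W(B) = (1 - 5)*(6 + B) = -4*(6 + B) = -24 - 4*B)
a = -28 (a = 28 + (-24 - 4*1)*2 = 28 + (-24 - 4)*2 = 28 - 28*2 = 28 - 56 = -28)
z = 2779/9501 (z = -2779*(-1/9501) = 2779/9501 ≈ 0.29250)
1/(z + a) = 1/(2779/9501 - 28) = 1/(-263249/9501) = -9501/263249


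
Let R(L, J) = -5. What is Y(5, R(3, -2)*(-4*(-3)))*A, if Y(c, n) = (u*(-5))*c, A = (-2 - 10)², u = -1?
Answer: 3600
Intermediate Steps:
A = 144 (A = (-12)² = 144)
Y(c, n) = 5*c (Y(c, n) = (-1*(-5))*c = 5*c)
Y(5, R(3, -2)*(-4*(-3)))*A = (5*5)*144 = 25*144 = 3600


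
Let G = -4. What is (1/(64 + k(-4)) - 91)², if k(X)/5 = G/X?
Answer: 39413284/4761 ≈ 8278.4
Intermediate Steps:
k(X) = -20/X (k(X) = 5*(-4/X) = -20/X)
(1/(64 + k(-4)) - 91)² = (1/(64 - 20/(-4)) - 91)² = (1/(64 - 20*(-¼)) - 91)² = (1/(64 + 5) - 91)² = (1/69 - 91)² = (-6278/69)² = 39413284/4761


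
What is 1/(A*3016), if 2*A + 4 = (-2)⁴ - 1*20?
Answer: -1/12064 ≈ -8.2891e-5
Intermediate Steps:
A = -4 (A = -2 + ((-2)⁴ - 1*20)/2 = -2 + (16 - 20)/2 = -2 + (½)*(-4) = -2 - 2 = -4)
1/(A*3016) = 1/(-4*3016) = 1/(-12064) = -1/12064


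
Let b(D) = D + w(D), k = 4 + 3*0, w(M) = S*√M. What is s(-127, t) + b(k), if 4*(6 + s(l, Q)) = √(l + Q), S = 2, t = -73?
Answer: 2 + 5*I*√2/2 ≈ 2.0 + 3.5355*I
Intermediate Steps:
w(M) = 2*√M
s(l, Q) = -6 + √(Q + l)/4 (s(l, Q) = -6 + √(l + Q)/4 = -6 + √(Q + l)/4)
k = 4 (k = 4 + 0 = 4)
b(D) = D + 2*√D
s(-127, t) + b(k) = (-6 + √(-73 - 127)/4) + (4 + 2*√4) = (-6 + √(-200)/4) + (4 + 2*2) = (-6 + (10*I*√2)/4) + (4 + 4) = (-6 + 5*I*√2/2) + 8 = 2 + 5*I*√2/2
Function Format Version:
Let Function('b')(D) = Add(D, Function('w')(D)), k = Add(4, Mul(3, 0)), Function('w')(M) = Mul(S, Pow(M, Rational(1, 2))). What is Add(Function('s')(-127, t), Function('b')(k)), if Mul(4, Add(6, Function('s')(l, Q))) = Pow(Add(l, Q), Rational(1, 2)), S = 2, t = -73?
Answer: Add(2, Mul(Rational(5, 2), I, Pow(2, Rational(1, 2)))) ≈ Add(2.0000, Mul(3.5355, I))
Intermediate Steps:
Function('w')(M) = Mul(2, Pow(M, Rational(1, 2)))
Function('s')(l, Q) = Add(-6, Mul(Rational(1, 4), Pow(Add(Q, l), Rational(1, 2)))) (Function('s')(l, Q) = Add(-6, Mul(Rational(1, 4), Pow(Add(l, Q), Rational(1, 2)))) = Add(-6, Mul(Rational(1, 4), Pow(Add(Q, l), Rational(1, 2)))))
k = 4 (k = Add(4, 0) = 4)
Function('b')(D) = Add(D, Mul(2, Pow(D, Rational(1, 2))))
Add(Function('s')(-127, t), Function('b')(k)) = Add(Add(-6, Mul(Rational(1, 4), Pow(Add(-73, -127), Rational(1, 2)))), Add(4, Mul(2, Pow(4, Rational(1, 2))))) = Add(Add(-6, Mul(Rational(1, 4), Pow(-200, Rational(1, 2)))), Add(4, Mul(2, 2))) = Add(Add(-6, Mul(Rational(1, 4), Mul(10, I, Pow(2, Rational(1, 2))))), Add(4, 4)) = Add(Add(-6, Mul(Rational(5, 2), I, Pow(2, Rational(1, 2)))), 8) = Add(2, Mul(Rational(5, 2), I, Pow(2, Rational(1, 2))))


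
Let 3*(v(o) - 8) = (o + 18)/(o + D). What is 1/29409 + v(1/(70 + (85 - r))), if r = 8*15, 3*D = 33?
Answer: 97001071/11351874 ≈ 8.5449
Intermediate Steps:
D = 11 (D = (1/3)*33 = 11)
r = 120
v(o) = 8 + (18 + o)/(3*(11 + o)) (v(o) = 8 + ((o + 18)/(o + 11))/3 = 8 + ((18 + o)/(11 + o))/3 = 8 + (18 + o)/(3*(11 + o)))
1/29409 + v(1/(70 + (85 - r))) = 1/29409 + (282 + 25/(70 + (85 - 1*120)))/(3*(11 + 1/(70 + (85 - 1*120)))) = 1/29409 + (282 + 25/(70 + (85 - 120)))/(3*(11 + 1/(70 + (85 - 120)))) = 1/29409 + (282 + 25/(70 - 35))/(3*(11 + 1/(70 - 35))) = 1/29409 + (282 + 25/35)/(3*(11 + 1/35)) = 1/29409 + (282 + 25*(1/35))/(3*(11 + 1/35)) = 1/29409 + (282 + 5/7)/(3*(386/35)) = 1/29409 + (1/3)*(35/386)*(1979/7) = 1/29409 + 9895/1158 = 97001071/11351874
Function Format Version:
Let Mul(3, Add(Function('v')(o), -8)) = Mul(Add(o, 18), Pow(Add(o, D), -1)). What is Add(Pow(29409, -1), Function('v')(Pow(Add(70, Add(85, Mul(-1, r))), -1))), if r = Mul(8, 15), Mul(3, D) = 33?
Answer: Rational(97001071, 11351874) ≈ 8.5449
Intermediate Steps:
D = 11 (D = Mul(Rational(1, 3), 33) = 11)
r = 120
Function('v')(o) = Add(8, Mul(Rational(1, 3), Pow(Add(11, o), -1), Add(18, o))) (Function('v')(o) = Add(8, Mul(Rational(1, 3), Mul(Add(o, 18), Pow(Add(o, 11), -1)))) = Add(8, Mul(Rational(1, 3), Mul(Add(18, o), Pow(Add(11, o), -1)))) = Add(8, Mul(Rational(1, 3), Mul(Pow(Add(11, o), -1), Add(18, o)))) = Add(8, Mul(Rational(1, 3), Pow(Add(11, o), -1), Add(18, o))))
Add(Pow(29409, -1), Function('v')(Pow(Add(70, Add(85, Mul(-1, r))), -1))) = Add(Pow(29409, -1), Mul(Rational(1, 3), Pow(Add(11, Pow(Add(70, Add(85, Mul(-1, 120))), -1)), -1), Add(282, Mul(25, Pow(Add(70, Add(85, Mul(-1, 120))), -1))))) = Add(Rational(1, 29409), Mul(Rational(1, 3), Pow(Add(11, Pow(Add(70, Add(85, -120)), -1)), -1), Add(282, Mul(25, Pow(Add(70, Add(85, -120)), -1))))) = Add(Rational(1, 29409), Mul(Rational(1, 3), Pow(Add(11, Pow(Add(70, -35), -1)), -1), Add(282, Mul(25, Pow(Add(70, -35), -1))))) = Add(Rational(1, 29409), Mul(Rational(1, 3), Pow(Add(11, Pow(35, -1)), -1), Add(282, Mul(25, Pow(35, -1))))) = Add(Rational(1, 29409), Mul(Rational(1, 3), Pow(Add(11, Rational(1, 35)), -1), Add(282, Mul(25, Rational(1, 35))))) = Add(Rational(1, 29409), Mul(Rational(1, 3), Pow(Rational(386, 35), -1), Add(282, Rational(5, 7)))) = Add(Rational(1, 29409), Mul(Rational(1, 3), Rational(35, 386), Rational(1979, 7))) = Add(Rational(1, 29409), Rational(9895, 1158)) = Rational(97001071, 11351874)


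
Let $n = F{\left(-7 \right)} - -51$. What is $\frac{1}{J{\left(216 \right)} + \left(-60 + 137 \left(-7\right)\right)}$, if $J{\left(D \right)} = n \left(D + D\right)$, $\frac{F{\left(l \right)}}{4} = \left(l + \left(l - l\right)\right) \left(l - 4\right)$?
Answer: $\frac{1}{154069} \approx 6.4906 \cdot 10^{-6}$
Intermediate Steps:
$F{\left(l \right)} = 4 l \left(-4 + l\right)$ ($F{\left(l \right)} = 4 \left(l + \left(l - l\right)\right) \left(l - 4\right) = 4 \left(l + 0\right) \left(-4 + l\right) = 4 l \left(-4 + l\right)$)
$n = 359$ ($n = 4 \left(-7\right) \left(-4 - 7\right) - -51 = 4 \left(-7\right) \left(-11\right) + 51 = 308 + 51 = 359$)
$J{\left(D \right)} = 718 D$ ($J{\left(D \right)} = 359 \left(D + D\right) = 359 \cdot 2 D = 718 D$)
$\frac{1}{J{\left(216 \right)} + \left(-60 + 137 \left(-7\right)\right)} = \frac{1}{718 \cdot 216 + \left(-60 + 137 \left(-7\right)\right)} = \frac{1}{155088 - 1019} = \frac{1}{154069}$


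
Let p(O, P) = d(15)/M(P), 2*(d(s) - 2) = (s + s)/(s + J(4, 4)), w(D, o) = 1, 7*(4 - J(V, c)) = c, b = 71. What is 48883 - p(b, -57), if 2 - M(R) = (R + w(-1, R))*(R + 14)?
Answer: 5057337535/103458 ≈ 48883.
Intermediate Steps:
J(V, c) = 4 - c/7
M(R) = 2 - (1 + R)*(14 + R) (M(R) = 2 - (R + 1)*(R + 14) = 2 - (1 + R)*(14 + R))
d(s) = 2 + s/(24/7 + s) (d(s) = 2 + ((s + s)/(s + (4 - 1/7*4)))/2 = 2 + ((2*s)/(s + (4 - 4/7)))/2 = 2 + ((2*s)/(s + 24/7))/2 = 2 + ((2*s)/(24/7 + s))/2 = 2 + (2*s/(24/7 + s))/2 = 2 + s/(24/7 + s))
p(O, P) = 121/(43*(-12 - P**2 - 15*P)) (p(O, P) = (3*(16 + 7*15)/(24 + 7*15))/(-12 - P**2 - 15*P) = (3*(16 + 105)/(24 + 105))/(-12 - P**2 - 15*P) = (3*121/129)/(-12 - P**2 - 15*P) = (3*(1/129)*121)/(-12 - P**2 - 15*P) = 121/(43*(-12 - P**2 - 15*P)))
48883 - p(b, -57) = 48883 - (-121)/(516 + 43*(-57)**2 + 645*(-57)) = 48883 - (-121)/(516 + 43*3249 - 36765) = 48883 - (-121)/(516 + 139707 - 36765) = 48883 - (-121)/103458 = 48883 - 1*(-121/103458) = 48883 + 121/103458 = 5057337535/103458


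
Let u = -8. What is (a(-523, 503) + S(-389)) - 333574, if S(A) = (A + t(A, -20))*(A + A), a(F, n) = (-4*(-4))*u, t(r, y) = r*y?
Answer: -6083900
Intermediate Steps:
a(F, n) = -128 (a(F, n) = -4*(-4)*(-8) = 16*(-8) = -128)
S(A) = -38*A**2 (S(A) = (A + A*(-20))*(A + A) = (A - 20*A)*(2*A) = (-19*A)*(2*A) = -38*A**2)
(a(-523, 503) + S(-389)) - 333574 = (-128 - 38*(-389)**2) - 333574 = (-128 - 38*151321) - 333574 = (-128 - 5750198) - 333574 = -5750326 - 333574 = -6083900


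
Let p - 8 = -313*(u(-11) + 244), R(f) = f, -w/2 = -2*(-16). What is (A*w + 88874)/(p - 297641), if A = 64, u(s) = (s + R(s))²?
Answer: -84778/525497 ≈ -0.16133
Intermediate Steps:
w = -64 (w = -(-4)*(-16) = -2*32 = -64)
u(s) = 4*s² (u(s) = (s + s)² = (2*s)² = 4*s²)
p = -227856 (p = 8 - 313*(4*(-11)² + 244) = 8 - 313*(4*121 + 244) = 8 - 313*(484 + 244) = 8 - 313*728 = 8 - 227864 = -227856)
(A*w + 88874)/(p - 297641) = (64*(-64) + 88874)/(-227856 - 297641) = (-4096 + 88874)/(-525497) = 84778*(-1/525497) = -84778/525497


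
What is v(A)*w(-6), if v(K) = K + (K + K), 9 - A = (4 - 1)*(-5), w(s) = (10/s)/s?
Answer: 20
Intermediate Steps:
w(s) = 10/s²
A = 24 (A = 9 - (4 - 1)*(-5) = 9 - 3*(-5) = 9 - 1*(-15) = 9 + 15 = 24)
v(K) = 3*K (v(K) = K + 2*K = 3*K)
v(A)*w(-6) = (3*24)*(10/(-6)²) = 72*(10*(1/36)) = 72*(5/18) = 20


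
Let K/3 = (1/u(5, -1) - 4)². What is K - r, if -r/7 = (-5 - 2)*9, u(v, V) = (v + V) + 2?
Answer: -4763/12 ≈ -396.92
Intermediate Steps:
u(v, V) = 2 + V + v (u(v, V) = (V + v) + 2 = 2 + V + v)
r = 441 (r = -7*(-5 - 2)*9 = -(-49)*9 = -7*(-63) = 441)
K = 529/12 (K = 3*(1/(2 - 1 + 5) - 4)² = 3*(1/6 - 4)² = 3*(⅙ - 4)² = 3*(-23/6)² = 3*(529/36) = 529/12 ≈ 44.083)
K - r = 529/12 - 1*441 = 529/12 - 441 = -4763/12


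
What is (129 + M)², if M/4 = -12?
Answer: 6561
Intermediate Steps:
M = -48 (M = 4*(-12) = -48)
(129 + M)² = (129 - 48)² = 81² = 6561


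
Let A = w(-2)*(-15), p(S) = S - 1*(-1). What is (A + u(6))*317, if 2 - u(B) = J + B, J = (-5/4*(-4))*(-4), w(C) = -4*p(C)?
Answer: -13948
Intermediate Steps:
p(S) = 1 + S (p(S) = S + 1 = 1 + S)
w(C) = -4 - 4*C (w(C) = -4*(1 + C) = -4 - 4*C)
J = -20 (J = (-5*1/4*(-4))*(-4) = -5/4*(-4)*(-4) = 5*(-4) = -20)
u(B) = 22 - B (u(B) = 2 - (-20 + B) = 2 + (20 - B) = 22 - B)
A = -60 (A = (-4 - 4*(-2))*(-15) = (-4 + 8)*(-15) = 4*(-15) = -60)
(A + u(6))*317 = (-60 + (22 - 1*6))*317 = (-60 + (22 - 6))*317 = (-60 + 16)*317 = -44*317 = -13948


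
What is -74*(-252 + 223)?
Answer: 2146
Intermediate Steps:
-74*(-252 + 223) = -74*(-29) = 2146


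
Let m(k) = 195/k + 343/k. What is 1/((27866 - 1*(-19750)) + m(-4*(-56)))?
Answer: 112/5333261 ≈ 2.1000e-5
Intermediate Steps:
m(k) = 538/k
1/((27866 - 1*(-19750)) + m(-4*(-56))) = 1/((27866 - 1*(-19750)) + 538/((-4*(-56)))) = 1/((27866 + 19750) + 538/224) = 1/(47616 + 538*(1/224)) = 1/(47616 + 269/112) = 1/(5333261/112) = 112/5333261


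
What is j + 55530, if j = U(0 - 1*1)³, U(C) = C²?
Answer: 55531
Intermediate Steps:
j = 1 (j = ((0 - 1*1)²)³ = ((0 - 1)²)³ = ((-1)²)³ = 1³ = 1)
j + 55530 = 1 + 55530 = 55531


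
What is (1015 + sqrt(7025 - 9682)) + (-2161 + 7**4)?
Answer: 1255 + I*sqrt(2657) ≈ 1255.0 + 51.546*I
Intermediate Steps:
(1015 + sqrt(7025 - 9682)) + (-2161 + 7**4) = (1015 + sqrt(-2657)) + (-2161 + 2401) = (1015 + I*sqrt(2657)) + 240 = 1255 + I*sqrt(2657)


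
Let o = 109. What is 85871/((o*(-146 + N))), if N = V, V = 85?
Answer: -85871/6649 ≈ -12.915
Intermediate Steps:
N = 85
85871/((o*(-146 + N))) = 85871/((109*(-146 + 85))) = 85871/((109*(-61))) = 85871/(-6649) = 85871*(-1/6649) = -85871/6649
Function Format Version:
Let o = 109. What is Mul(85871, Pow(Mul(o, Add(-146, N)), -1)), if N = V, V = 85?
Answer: Rational(-85871, 6649) ≈ -12.915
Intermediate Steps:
N = 85
Mul(85871, Pow(Mul(o, Add(-146, N)), -1)) = Mul(85871, Pow(Mul(109, Add(-146, 85)), -1)) = Mul(85871, Pow(Mul(109, -61), -1)) = Mul(85871, Pow(-6649, -1)) = Mul(85871, Rational(-1, 6649)) = Rational(-85871, 6649)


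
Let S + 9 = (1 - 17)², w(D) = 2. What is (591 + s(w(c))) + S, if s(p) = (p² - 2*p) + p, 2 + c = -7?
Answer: 840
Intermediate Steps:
c = -9 (c = -2 - 7 = -9)
s(p) = p² - p
S = 247 (S = -9 + (1 - 17)² = -9 + (-16)² = -9 + 256 = 247)
(591 + s(w(c))) + S = (591 + 2*(-1 + 2)) + 247 = (591 + 2*1) + 247 = (591 + 2) + 247 = 593 + 247 = 840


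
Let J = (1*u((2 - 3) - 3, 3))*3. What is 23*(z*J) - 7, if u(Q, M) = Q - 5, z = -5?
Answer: 3098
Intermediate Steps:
u(Q, M) = -5 + Q
J = -27 (J = (1*(-5 + ((2 - 3) - 3)))*3 = (1*(-5 + (-1 - 3)))*3 = (1*(-5 - 4))*3 = (1*(-9))*3 = -9*3 = -27)
23*(z*J) - 7 = 23*(-5*(-27)) - 7 = 23*135 - 7 = 3105 - 7 = 3098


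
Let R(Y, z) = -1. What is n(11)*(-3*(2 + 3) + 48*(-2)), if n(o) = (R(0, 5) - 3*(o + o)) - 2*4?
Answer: 8325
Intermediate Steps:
n(o) = -9 - 6*o (n(o) = (-1 - 3*(o + o)) - 2*4 = (-1 - 6*o) - 8 = -9 - 6*o)
n(11)*(-3*(2 + 3) + 48*(-2)) = (-9 - 6*11)*(-3*(2 + 3) + 48*(-2)) = (-9 - 66)*(-3*5 - 96) = -75*(-15 - 96) = -75*(-111) = 8325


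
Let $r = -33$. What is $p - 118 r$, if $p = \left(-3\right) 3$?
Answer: $3885$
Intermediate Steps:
$p = -9$
$p - 118 r = -9 - -3894 = -9 + 3894 = 3885$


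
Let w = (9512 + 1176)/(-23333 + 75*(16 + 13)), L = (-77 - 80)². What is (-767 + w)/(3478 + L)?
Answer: -8119437/297555533 ≈ -0.027287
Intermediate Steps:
L = 24649 (L = (-157)² = 24649)
w = -5344/10579 (w = 10688/(-23333 + 75*29) = 10688/(-23333 + 2175) = 10688/(-21158) = 10688*(-1/21158) = -5344/10579 ≈ -0.50515)
(-767 + w)/(3478 + L) = (-767 - 5344/10579)/(3478 + 24649) = -8119437/10579/28127 = -8119437/10579*1/28127 = -8119437/297555533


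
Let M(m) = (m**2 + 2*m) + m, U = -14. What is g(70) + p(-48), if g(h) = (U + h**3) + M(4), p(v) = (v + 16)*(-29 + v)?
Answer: 345478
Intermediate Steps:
p(v) = (-29 + v)*(16 + v) (p(v) = (16 + v)*(-29 + v) = (-29 + v)*(16 + v))
M(m) = m**2 + 3*m
g(h) = 14 + h**3 (g(h) = (-14 + h**3) + 4*(3 + 4) = (-14 + h**3) + 4*7 = (-14 + h**3) + 28 = 14 + h**3)
g(70) + p(-48) = (14 + 70**3) + (-464 + (-48)**2 - 13*(-48)) = (14 + 343000) + (-464 + 2304 + 624) = 343014 + 2464 = 345478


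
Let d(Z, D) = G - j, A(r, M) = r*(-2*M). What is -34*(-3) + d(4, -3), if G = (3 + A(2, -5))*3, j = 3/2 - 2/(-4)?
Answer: 169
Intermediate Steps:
A(r, M) = -2*M*r
j = 2 (j = 3*(½) - 2*(-¼) = 3/2 + ½ = 2)
G = 69 (G = (3 - 2*(-5)*2)*3 = (3 + 20)*3 = 23*3 = 69)
d(Z, D) = 67 (d(Z, D) = 69 - 1*2 = 69 - 2 = 67)
-34*(-3) + d(4, -3) = -34*(-3) + 67 = 102 + 67 = 169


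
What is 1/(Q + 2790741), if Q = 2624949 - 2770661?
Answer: 1/2645029 ≈ 3.7807e-7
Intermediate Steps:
Q = -145712
1/(Q + 2790741) = 1/(-145712 + 2790741) = 1/2645029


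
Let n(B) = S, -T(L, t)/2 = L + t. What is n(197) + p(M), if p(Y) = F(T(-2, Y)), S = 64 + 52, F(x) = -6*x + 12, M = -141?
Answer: -1588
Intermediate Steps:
T(L, t) = -2*L - 2*t (T(L, t) = -2*(L + t) = -2*L - 2*t)
F(x) = 12 - 6*x
S = 116
p(Y) = -12 + 12*Y (p(Y) = 12 - 6*(-2*(-2) - 2*Y) = 12 - 6*(4 - 2*Y) = 12 + (-24 + 12*Y) = -12 + 12*Y)
n(B) = 116
n(197) + p(M) = 116 + (-12 + 12*(-141)) = 116 + (-12 - 1692) = 116 - 1704 = -1588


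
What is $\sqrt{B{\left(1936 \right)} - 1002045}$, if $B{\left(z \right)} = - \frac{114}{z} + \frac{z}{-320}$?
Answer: $\frac{i \sqrt{48499273670}}{220} \approx 1001.0 i$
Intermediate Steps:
$B{\left(z \right)} = - \frac{114}{z} - \frac{z}{320}$ ($B{\left(z \right)} = - \frac{114}{z} + z \left(- \frac{1}{320}\right) = - \frac{114}{z} - \frac{z}{320}$)
$\sqrt{B{\left(1936 \right)} - 1002045} = \sqrt{\left(- \frac{114}{1936} - \frac{121}{20}\right) - 1002045} = \sqrt{\left(\left(-114\right) \frac{1}{1936} - \frac{121}{20}\right) - 1002045} = \sqrt{\left(- \frac{57}{968} - \frac{121}{20}\right) - 1002045} = \sqrt{- \frac{29567}{4840} - 1002045} = \sqrt{- \frac{4849927367}{4840}} = \frac{i \sqrt{48499273670}}{220}$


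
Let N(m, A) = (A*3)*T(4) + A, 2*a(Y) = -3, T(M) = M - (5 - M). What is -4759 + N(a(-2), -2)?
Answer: -4779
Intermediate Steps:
T(M) = -5 + 2*M (T(M) = M + (-5 + M) = -5 + 2*M)
a(Y) = -3/2 (a(Y) = (½)*(-3) = -3/2)
N(m, A) = 10*A (N(m, A) = (A*3)*(-5 + 2*4) + A = (3*A)*(-5 + 8) + A = (3*A)*3 + A = 9*A + A = 10*A)
-4759 + N(a(-2), -2) = -4759 + 10*(-2) = -4759 - 20 = -4779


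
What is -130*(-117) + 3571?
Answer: 18781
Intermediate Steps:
-130*(-117) + 3571 = 15210 + 3571 = 18781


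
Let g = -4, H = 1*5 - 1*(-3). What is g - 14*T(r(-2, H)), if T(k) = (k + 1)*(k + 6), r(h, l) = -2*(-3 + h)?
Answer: -2468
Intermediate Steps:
H = 8 (H = 5 + 3 = 8)
r(h, l) = 6 - 2*h
T(k) = (1 + k)*(6 + k)
g - 14*T(r(-2, H)) = -4 - 14*(6 + (6 - 2*(-2))² + 7*(6 - 2*(-2))) = -4 - 14*(6 + (6 + 4)² + 7*(6 + 4)) = -4 - 14*(6 + 10² + 7*10) = -4 - 14*(6 + 100 + 70) = -4 - 14*176 = -4 - 2464 = -2468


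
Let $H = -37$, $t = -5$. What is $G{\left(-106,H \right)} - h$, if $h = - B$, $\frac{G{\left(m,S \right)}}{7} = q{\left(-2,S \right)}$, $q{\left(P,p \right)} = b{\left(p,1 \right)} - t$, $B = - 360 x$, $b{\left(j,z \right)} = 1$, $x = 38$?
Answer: $-13638$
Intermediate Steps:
$B = -13680$ ($B = \left(-360\right) 38 = -13680$)
$q{\left(P,p \right)} = 6$ ($q{\left(P,p \right)} = 1 - -5 = 1 + 5 = 6$)
$G{\left(m,S \right)} = 42$ ($G{\left(m,S \right)} = 7 \cdot 6 = 42$)
$h = 13680$ ($h = \left(-1\right) \left(-13680\right) = 13680$)
$G{\left(-106,H \right)} - h = 42 - 13680 = -13638$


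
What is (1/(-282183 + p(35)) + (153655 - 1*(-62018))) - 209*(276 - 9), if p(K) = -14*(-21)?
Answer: 45065594429/281889 ≈ 1.5987e+5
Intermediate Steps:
p(K) = 294
(1/(-282183 + p(35)) + (153655 - 1*(-62018))) - 209*(276 - 9) = (1/(-282183 + 294) + (153655 - 1*(-62018))) - 209*(276 - 9) = (1/(-281889) + (153655 + 62018)) - 209*267 = (-1/281889 + 215673) - 55803 = 60795846296/281889 - 55803 = 45065594429/281889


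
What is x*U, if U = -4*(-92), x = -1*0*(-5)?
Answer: 0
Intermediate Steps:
x = 0 (x = 0*(-5) = 0)
U = 368
x*U = 0*368 = 0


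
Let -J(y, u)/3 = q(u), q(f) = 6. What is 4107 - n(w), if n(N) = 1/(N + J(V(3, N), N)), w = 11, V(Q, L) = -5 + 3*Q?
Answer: 28750/7 ≈ 4107.1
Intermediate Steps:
J(y, u) = -18 (J(y, u) = -3*6 = -18)
n(N) = 1/(-18 + N) (n(N) = 1/(N - 18) = 1/(-18 + N))
4107 - n(w) = 4107 - 1/(-18 + 11) = 4107 - 1/(-7) = 4107 - 1*(-⅐) = 4107 + ⅐ = 28750/7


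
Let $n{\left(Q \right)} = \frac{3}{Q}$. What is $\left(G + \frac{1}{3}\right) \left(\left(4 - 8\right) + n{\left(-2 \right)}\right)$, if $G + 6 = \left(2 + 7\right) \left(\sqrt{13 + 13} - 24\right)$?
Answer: $\frac{7315}{6} - \frac{99 \sqrt{26}}{2} \approx 966.77$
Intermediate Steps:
$G = -222 + 9 \sqrt{26}$ ($G = -6 + \left(2 + 7\right) \left(\sqrt{13 + 13} - 24\right) = -6 + 9 \left(\sqrt{26} - 24\right) = -6 + 9 \left(-24 + \sqrt{26}\right) = -6 - \left(216 - 9 \sqrt{26}\right) = -222 + 9 \sqrt{26} \approx -176.11$)
$\left(G + \frac{1}{3}\right) \left(\left(4 - 8\right) + n{\left(-2 \right)}\right) = \left(\left(-222 + 9 \sqrt{26}\right) + \frac{1}{3}\right) \left(\left(4 - 8\right) + \frac{3}{-2}\right) = \left(\left(-222 + 9 \sqrt{26}\right) + \frac{1}{3}\right) \left(-4 + 3 \left(- \frac{1}{2}\right)\right) = \left(- \frac{665}{3} + 9 \sqrt{26}\right) \left(-4 - \frac{3}{2}\right) = \left(- \frac{665}{3} + 9 \sqrt{26}\right) \left(- \frac{11}{2}\right) = \frac{7315}{6} - \frac{99 \sqrt{26}}{2}$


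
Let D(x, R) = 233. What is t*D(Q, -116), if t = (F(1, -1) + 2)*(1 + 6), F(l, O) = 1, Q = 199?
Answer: 4893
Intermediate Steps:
t = 21 (t = (1 + 2)*(1 + 6) = 3*7 = 21)
t*D(Q, -116) = 21*233 = 4893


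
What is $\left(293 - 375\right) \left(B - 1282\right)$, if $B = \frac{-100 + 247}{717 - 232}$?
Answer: $\frac{50973086}{485} \approx 1.051 \cdot 10^{5}$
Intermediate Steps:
$B = \frac{147}{485} \approx 0.30309$
$\left(293 - 375\right) \left(B - 1282\right) = \left(293 - 375\right) \left(\frac{147}{485} - 1282\right) = \left(293 - 375\right) \left(- \frac{621623}{485}\right) = \left(-82\right) \left(- \frac{621623}{485}\right) = \frac{50973086}{485}$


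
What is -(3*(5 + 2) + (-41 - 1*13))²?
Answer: -1089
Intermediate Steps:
-(3*(5 + 2) + (-41 - 1*13))² = -(3*7 + (-41 - 13))² = -(21 - 54)² = -1*(-33)² = -1*1089 = -1089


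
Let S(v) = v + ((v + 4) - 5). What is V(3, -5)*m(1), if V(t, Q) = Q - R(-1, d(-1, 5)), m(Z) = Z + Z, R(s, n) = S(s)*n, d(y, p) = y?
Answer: -16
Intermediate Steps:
S(v) = -1 + 2*v (S(v) = v + ((4 + v) - 5) = v + (-1 + v) = -1 + 2*v)
R(s, n) = n*(-1 + 2*s) (R(s, n) = (-1 + 2*s)*n = n*(-1 + 2*s))
m(Z) = 2*Z
V(t, Q) = -3 + Q (V(t, Q) = Q - (-1)*(-1 + 2*(-1)) = Q - (-1)*(-1 - 2) = Q - (-1)*(-3) = Q - 1*3 = Q - 3 = -3 + Q)
V(3, -5)*m(1) = (-3 - 5)*(2*1) = -8*2 = -16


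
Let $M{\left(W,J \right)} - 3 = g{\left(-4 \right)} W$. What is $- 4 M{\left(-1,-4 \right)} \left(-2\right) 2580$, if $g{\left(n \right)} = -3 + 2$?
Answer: $82560$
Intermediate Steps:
$g{\left(n \right)} = -1$
$M{\left(W,J \right)} = 3 - W$
$- 4 M{\left(-1,-4 \right)} \left(-2\right) 2580 = - 4 \left(3 - -1\right) \left(-2\right) 2580 = - 4 \left(3 + 1\right) \left(-2\right) 2580 = \left(-4\right) 4 \left(-2\right) 2580 = \left(-16\right) \left(-2\right) 2580 = 32 \cdot 2580 = 82560$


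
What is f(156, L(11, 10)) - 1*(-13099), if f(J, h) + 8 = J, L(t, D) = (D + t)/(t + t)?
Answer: 13247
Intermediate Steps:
L(t, D) = (D + t)/(2*t) (L(t, D) = (D + t)/((2*t)) = (D + t)*(1/(2*t)) = (D + t)/(2*t))
f(J, h) = -8 + J
f(156, L(11, 10)) - 1*(-13099) = (-8 + 156) - 1*(-13099) = 148 + 13099 = 13247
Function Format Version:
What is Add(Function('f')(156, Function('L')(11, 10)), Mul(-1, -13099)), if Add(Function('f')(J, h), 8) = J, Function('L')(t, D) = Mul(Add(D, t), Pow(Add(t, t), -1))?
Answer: 13247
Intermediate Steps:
Function('L')(t, D) = Mul(Rational(1, 2), Pow(t, -1), Add(D, t)) (Function('L')(t, D) = Mul(Add(D, t), Pow(Mul(2, t), -1)) = Mul(Add(D, t), Mul(Rational(1, 2), Pow(t, -1))) = Mul(Rational(1, 2), Pow(t, -1), Add(D, t)))
Function('f')(J, h) = Add(-8, J)
Add(Function('f')(156, Function('L')(11, 10)), Mul(-1, -13099)) = Add(Add(-8, 156), Mul(-1, -13099)) = Add(148, 13099) = 13247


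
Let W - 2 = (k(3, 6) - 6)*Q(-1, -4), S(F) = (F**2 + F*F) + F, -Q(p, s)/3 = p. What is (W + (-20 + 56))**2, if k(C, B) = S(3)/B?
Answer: 3721/4 ≈ 930.25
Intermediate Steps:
Q(p, s) = -3*p
S(F) = F + 2*F**2 (S(F) = (F**2 + F**2) + F = 2*F**2 + F = F + 2*F**2)
k(C, B) = 21/B (k(C, B) = (3*(1 + 2*3))/B = (3*(1 + 6))/B = (3*7)/B = 21/B)
W = -11/2 (W = 2 + (21/6 - 6)*(-3*(-1)) = 2 + (21*(1/6) - 6)*3 = 2 + (7/2 - 6)*3 = 2 - 5/2*3 = 2 - 15/2 = -11/2 ≈ -5.5000)
(W + (-20 + 56))**2 = (-11/2 + (-20 + 56))**2 = (-11/2 + 36)**2 = (61/2)**2 = 3721/4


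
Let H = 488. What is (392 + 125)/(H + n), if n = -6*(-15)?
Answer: 517/578 ≈ 0.89446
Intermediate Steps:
n = 90
(392 + 125)/(H + n) = (392 + 125)/(488 + 90) = 517/578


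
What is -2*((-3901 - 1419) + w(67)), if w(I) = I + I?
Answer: 10372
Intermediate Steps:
w(I) = 2*I
-2*((-3901 - 1419) + w(67)) = -2*((-3901 - 1419) + 2*67) = -2*(-5320 + 134) = -2*(-5186) = 10372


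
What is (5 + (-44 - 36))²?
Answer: 5625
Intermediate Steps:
(5 + (-44 - 36))² = (5 - 80)² = (-75)² = 5625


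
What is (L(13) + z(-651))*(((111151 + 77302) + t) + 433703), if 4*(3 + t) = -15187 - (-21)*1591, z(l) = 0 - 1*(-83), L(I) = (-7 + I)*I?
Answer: 100900149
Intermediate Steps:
L(I) = I*(-7 + I)
z(l) = 83 (z(l) = 0 + 83 = 83)
t = 4553 (t = -3 + (-15187 - (-21)*1591)/4 = -3 + (-15187 - 1*(-33411))/4 = -3 + (-15187 + 33411)/4 = -3 + (¼)*18224 = -3 + 4556 = 4553)
(L(13) + z(-651))*(((111151 + 77302) + t) + 433703) = (13*(-7 + 13) + 83)*(((111151 + 77302) + 4553) + 433703) = (13*6 + 83)*((188453 + 4553) + 433703) = (78 + 83)*(193006 + 433703) = 161*626709 = 100900149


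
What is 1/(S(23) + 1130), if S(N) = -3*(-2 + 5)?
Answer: 1/1121 ≈ 0.00089206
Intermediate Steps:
S(N) = -9 (S(N) = -3*3 = -9)
1/(S(23) + 1130) = 1/(-9 + 1130) = 1/1121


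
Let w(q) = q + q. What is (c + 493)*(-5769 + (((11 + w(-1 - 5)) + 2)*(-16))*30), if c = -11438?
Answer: 68395305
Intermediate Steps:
w(q) = 2*q
(c + 493)*(-5769 + (((11 + w(-1 - 5)) + 2)*(-16))*30) = (-11438 + 493)*(-5769 + (((11 + 2*(-1 - 5)) + 2)*(-16))*30) = -10945*(-5769 + (((11 + 2*(-6)) + 2)*(-16))*30) = -10945*(-5769 + (((11 - 12) + 2)*(-16))*30) = -10945*(-5769 + ((-1 + 2)*(-16))*30) = -10945*(-5769 + (1*(-16))*30) = -10945*(-5769 - 16*30) = -10945*(-5769 - 480) = -10945*(-6249) = 68395305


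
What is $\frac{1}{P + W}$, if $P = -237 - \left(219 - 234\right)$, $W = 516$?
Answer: $\frac{1}{294} \approx 0.0034014$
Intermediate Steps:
$P = -222$ ($P = -237 - -15 = -237 + 15 = -222$)
$\frac{1}{P + W} = \frac{1}{-222 + 516} = \frac{1}{294}$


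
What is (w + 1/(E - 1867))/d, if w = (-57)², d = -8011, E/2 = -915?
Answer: -12011552/29616667 ≈ -0.40557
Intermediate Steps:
E = -1830 (E = 2*(-915) = -1830)
w = 3249
(w + 1/(E - 1867))/d = (3249 + 1/(-1830 - 1867))/(-8011) = (3249 + 1/(-3697))*(-1/8011) = (3249 - 1/3697)*(-1/8011) = (12011552/3697)*(-1/8011) = -12011552/29616667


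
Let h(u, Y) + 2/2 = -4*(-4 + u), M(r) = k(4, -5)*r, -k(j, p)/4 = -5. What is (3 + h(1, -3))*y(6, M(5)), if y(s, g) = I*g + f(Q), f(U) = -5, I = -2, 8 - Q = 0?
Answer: -2870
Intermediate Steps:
Q = 8 (Q = 8 - 1*0 = 8 + 0 = 8)
k(j, p) = 20 (k(j, p) = -4*(-5) = 20)
M(r) = 20*r
h(u, Y) = 15 - 4*u (h(u, Y) = -1 - 4*(-4 + u) = -1 + (16 - 4*u) = 15 - 4*u)
y(s, g) = -5 - 2*g (y(s, g) = -2*g - 5 = -5 - 2*g)
(3 + h(1, -3))*y(6, M(5)) = (3 + (15 - 4*1))*(-5 - 40*5) = (3 + (15 - 4))*(-5 - 2*100) = (3 + 11)*(-5 - 200) = 14*(-205) = -2870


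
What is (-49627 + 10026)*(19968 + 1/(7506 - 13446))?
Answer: -4697071402319/5940 ≈ -7.9075e+8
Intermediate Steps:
(-49627 + 10026)*(19968 + 1/(7506 - 13446)) = -39601*(19968 + 1/(-5940)) = -39601*(19968 - 1/5940) = -39601*118609919/5940 = -4697071402319/5940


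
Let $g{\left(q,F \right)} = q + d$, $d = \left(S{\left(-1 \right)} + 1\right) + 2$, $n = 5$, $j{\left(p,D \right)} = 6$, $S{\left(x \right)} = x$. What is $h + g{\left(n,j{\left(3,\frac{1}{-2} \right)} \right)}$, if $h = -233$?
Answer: $-226$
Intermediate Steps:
$d = 2$ ($d = \left(-1 + 1\right) + 2 = 0 + 2 = 2$)
$g{\left(q,F \right)} = 2 + q$ ($g{\left(q,F \right)} = q + 2 = 2 + q$)
$h + g{\left(n,j{\left(3,\frac{1}{-2} \right)} \right)} = -233 + \left(2 + 5\right) = -233 + 7 = -226$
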